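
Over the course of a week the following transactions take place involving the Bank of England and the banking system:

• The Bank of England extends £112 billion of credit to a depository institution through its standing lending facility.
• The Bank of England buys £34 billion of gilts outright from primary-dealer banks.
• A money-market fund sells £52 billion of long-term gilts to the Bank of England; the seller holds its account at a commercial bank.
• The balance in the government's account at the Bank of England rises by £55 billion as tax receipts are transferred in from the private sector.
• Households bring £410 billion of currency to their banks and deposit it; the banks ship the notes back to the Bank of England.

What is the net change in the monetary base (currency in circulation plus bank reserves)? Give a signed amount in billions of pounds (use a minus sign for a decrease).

Discount-window loan £112 billion: Bank of England balance sheet expands → +£112B.
OMO purchase (from banks) £34 billion: Bank of England balance sheet expands → +£34B.
Asset purchase (from non-banks) £52 billion: Bank of England balance sheet expands → +£52B.
Government account inflow £55 billion: reserves shift to a non-base liability → −£55B.
Currency deposit £410 billion: just a shift between currency and reserves — both are base money → 0.
Net: 112 + 34 + 52 − 55 + 0 = +£143 billion.

+£143 billion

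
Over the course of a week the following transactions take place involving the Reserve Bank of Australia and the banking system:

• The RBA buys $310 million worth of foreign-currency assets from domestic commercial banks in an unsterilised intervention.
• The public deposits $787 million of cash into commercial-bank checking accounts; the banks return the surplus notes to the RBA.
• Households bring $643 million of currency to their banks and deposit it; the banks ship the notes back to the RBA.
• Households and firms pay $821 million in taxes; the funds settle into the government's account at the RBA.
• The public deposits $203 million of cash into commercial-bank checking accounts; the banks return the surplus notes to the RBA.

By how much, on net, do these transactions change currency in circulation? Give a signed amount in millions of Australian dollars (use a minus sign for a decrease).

-$1633 million

RBA balance sheet:
  Assets:      Foreign assets +$310M
  Liabilities: Bank reserves +$1122M, Currency in circulation −$1633M, Government deposits +$821M
Commercial banking system:
  Assets:      Reserves at CB +$1122M, Foreign assets −$310M
  Liabilities: Checkable deposits +$812M
So the change in currency in circulation is -$1633 million.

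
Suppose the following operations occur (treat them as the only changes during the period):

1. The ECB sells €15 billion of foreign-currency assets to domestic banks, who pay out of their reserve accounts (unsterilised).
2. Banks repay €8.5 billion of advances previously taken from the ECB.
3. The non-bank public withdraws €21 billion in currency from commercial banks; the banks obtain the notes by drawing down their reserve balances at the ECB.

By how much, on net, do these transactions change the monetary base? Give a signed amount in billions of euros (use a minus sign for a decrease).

-€23.5 billion

ECB balance sheet:
  Assets:      Loans to banks −€8.5B, Foreign assets −€15B
  Liabilities: Bank reserves −€44.5B, Currency in circulation +€21B
Commercial banking system:
  Assets:      Reserves at CB −€44.5B, Foreign assets +€15B
  Liabilities: Checkable deposits −€21B, Borrowings from CB −€8.5B
Monetary base = currency + reserves: +€21B + (−€44.5B) = -€23.5 billion.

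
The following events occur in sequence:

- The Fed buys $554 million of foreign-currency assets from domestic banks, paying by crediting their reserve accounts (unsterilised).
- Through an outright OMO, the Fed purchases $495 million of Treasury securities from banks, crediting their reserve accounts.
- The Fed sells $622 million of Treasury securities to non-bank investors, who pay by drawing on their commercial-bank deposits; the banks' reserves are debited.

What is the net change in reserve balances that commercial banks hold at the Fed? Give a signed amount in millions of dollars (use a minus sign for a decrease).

+$427 million

Fed balance sheet:
  Assets:      Securities −$127M, Foreign assets +$554M
  Liabilities: Bank reserves +$427M
So the change in reserve balances that commercial banks hold at the Fed is +$427 million.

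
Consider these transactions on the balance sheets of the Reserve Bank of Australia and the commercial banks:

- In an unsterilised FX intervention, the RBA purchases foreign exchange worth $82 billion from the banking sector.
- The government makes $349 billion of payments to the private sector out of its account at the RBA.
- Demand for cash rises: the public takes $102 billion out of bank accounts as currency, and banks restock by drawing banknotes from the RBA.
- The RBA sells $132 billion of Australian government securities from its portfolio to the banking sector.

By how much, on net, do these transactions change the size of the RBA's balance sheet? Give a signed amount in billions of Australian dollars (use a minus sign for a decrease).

FX purchase $82 billion: an RBA asset is acquired → +$82B.
Government spending $349 billion: only the composition of liabilities changes → 0.
Currency withdrawal $102 billion: only the composition of liabilities changes → 0.
OMO sale (to banks) $132 billion: an RBA asset is shed → −$132B.
Net: 82 + 0 + 0 − 132 = -$50 billion.

-$50 billion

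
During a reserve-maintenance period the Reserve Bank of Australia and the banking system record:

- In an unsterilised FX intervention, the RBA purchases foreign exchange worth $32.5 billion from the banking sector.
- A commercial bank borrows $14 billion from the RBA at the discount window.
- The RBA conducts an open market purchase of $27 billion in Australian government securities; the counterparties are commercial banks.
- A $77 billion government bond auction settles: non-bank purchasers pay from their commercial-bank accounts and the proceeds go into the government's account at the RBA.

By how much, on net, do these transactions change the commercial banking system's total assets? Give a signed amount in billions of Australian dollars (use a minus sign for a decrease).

-$63 billion

RBA balance sheet:
  Assets:      Securities +$27B, Loans to banks +$14B, Foreign assets +$32.5B
  Liabilities: Bank reserves −$3.5B, Government deposits +$77B
Commercial banking system:
  Assets:      Reserves at CB −$3.5B, Securities −$27B, Foreign assets −$32.5B
  Liabilities: Checkable deposits −$77B, Borrowings from CB +$14B
Change in total bank assets = -$63 billion.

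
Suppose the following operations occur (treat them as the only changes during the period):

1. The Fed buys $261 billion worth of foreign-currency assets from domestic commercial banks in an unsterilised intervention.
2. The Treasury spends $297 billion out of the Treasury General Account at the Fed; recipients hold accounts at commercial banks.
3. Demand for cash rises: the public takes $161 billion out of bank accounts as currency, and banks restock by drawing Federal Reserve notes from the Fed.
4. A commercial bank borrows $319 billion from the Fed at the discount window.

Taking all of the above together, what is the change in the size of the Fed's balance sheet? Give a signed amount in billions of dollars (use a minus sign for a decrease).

FX purchase $261 billion: a Fed asset is acquired → +$261B.
Government spending $297 billion: only the composition of liabilities changes → 0.
Currency withdrawal $161 billion: only the composition of liabilities changes → 0.
Discount-window loan $319 billion: a Fed asset is acquired → +$319B.
Net: 261 + 0 + 0 + 319 = +$580 billion.

+$580 billion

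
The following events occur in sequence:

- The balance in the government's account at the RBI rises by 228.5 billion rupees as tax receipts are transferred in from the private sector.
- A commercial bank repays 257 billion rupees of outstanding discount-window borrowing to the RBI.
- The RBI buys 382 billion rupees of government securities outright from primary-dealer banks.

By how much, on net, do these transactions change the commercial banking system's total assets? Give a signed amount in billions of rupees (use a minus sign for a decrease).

-485.5 billion

RBI balance sheet:
  Assets:      Securities +382B, Loans to banks −257B
  Liabilities: Bank reserves −103.5B, Government deposits +228.5B
Commercial banking system:
  Assets:      Reserves at CB −103.5B, Securities −382B
  Liabilities: Checkable deposits −228.5B, Borrowings from CB −257B
Change in total bank assets = -485.5 billion.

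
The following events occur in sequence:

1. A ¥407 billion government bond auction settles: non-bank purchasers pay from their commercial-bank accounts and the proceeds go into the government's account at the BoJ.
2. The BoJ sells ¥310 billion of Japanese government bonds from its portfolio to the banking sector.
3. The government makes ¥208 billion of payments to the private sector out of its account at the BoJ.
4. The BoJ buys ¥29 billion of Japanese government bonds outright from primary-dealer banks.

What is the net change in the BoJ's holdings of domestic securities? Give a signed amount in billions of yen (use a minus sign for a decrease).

Government account inflow ¥407 billion: the BoJ's securities portfolio is untouched → 0.
OMO sale (to banks) ¥310 billion: securities removed from the BoJ's portfolio → −¥310B.
Government spending ¥208 billion: the BoJ's securities portfolio is untouched → 0.
OMO purchase (from banks) ¥29 billion: securities added to the BoJ's portfolio → +¥29B.
Net: 0 − 310 + 0 + 29 = -¥281 billion.

-¥281 billion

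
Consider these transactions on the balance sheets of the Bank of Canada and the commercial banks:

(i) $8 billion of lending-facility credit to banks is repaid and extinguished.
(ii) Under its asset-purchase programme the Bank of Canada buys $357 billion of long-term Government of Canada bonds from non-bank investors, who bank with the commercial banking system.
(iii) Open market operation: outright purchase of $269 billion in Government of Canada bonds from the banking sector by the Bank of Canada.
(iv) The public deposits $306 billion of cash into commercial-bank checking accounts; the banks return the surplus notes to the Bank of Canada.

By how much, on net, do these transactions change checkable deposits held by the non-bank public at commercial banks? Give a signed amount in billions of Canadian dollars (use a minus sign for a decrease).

Bank of Canada balance sheet:
  Assets:      Securities +$626B, Loans to banks −$8B
  Liabilities: Bank reserves +$924B, Currency in circulation −$306B
Commercial banking system:
  Assets:      Reserves at CB +$924B, Securities −$269B
  Liabilities: Checkable deposits +$663B, Borrowings from CB −$8B
So the change in checkable deposits held by the non-bank public at commercial banks is +$663 billion.

+$663 billion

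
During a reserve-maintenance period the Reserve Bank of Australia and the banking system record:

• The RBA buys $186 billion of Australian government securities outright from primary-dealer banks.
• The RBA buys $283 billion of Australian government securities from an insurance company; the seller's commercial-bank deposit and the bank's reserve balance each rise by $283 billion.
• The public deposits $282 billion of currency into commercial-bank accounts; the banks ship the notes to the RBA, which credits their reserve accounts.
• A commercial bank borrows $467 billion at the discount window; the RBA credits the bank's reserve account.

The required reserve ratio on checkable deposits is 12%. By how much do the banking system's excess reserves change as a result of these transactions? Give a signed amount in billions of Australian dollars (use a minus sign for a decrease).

+$1150.2 billion

OMO purchase (from banks) $186 billion: reserves +$186B, deposits 0.
Asset purchase (from non-banks) $283 billion: reserves +$283B, deposits +$283B.
Currency deposit $282 billion: reserves +$282B, deposits +$282B.
Discount-window loan $467 billion: reserves +$467B, deposits 0.
Totals: Δreserves = +$1218B, Δdeposits = +$565B.
Δrequired reserves = 12% × +$565B = +$67.8B.
Δexcess reserves = Δreserves − Δrequired = +$1218B − (+$67.8B) = +$1150.2 billion.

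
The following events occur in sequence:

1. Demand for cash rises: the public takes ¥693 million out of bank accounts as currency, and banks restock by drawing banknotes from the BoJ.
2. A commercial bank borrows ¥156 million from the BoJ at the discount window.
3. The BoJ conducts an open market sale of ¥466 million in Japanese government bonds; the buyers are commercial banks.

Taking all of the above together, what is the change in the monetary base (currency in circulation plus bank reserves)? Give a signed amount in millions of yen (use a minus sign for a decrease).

BoJ balance sheet:
  Assets:      Securities −¥466M, Loans to banks +¥156M
  Liabilities: Bank reserves −¥1003M, Currency in circulation +¥693M
Commercial banking system:
  Assets:      Reserves at CB −¥1003M, Securities +¥466M
  Liabilities: Checkable deposits −¥693M, Borrowings from CB +¥156M
Monetary base = currency + reserves: +¥693M + (−¥1003M) = -¥310 million.

-¥310 million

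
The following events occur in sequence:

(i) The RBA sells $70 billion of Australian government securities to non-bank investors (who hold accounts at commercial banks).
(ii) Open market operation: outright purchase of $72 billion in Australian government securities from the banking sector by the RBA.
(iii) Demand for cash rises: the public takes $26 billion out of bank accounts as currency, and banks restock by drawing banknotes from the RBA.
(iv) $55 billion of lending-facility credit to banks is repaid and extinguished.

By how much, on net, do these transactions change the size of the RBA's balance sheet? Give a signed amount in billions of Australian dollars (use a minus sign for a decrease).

RBA balance sheet:
  Assets:      Securities +$2B, Loans to banks −$55B
  Liabilities: Bank reserves −$79B, Currency in circulation +$26B
Commercial banking system:
  Assets:      Reserves at CB −$79B, Securities −$72B
  Liabilities: Checkable deposits −$96B, Borrowings from CB −$55B
Change in total RBA assets = -$53 billion.

-$53 billion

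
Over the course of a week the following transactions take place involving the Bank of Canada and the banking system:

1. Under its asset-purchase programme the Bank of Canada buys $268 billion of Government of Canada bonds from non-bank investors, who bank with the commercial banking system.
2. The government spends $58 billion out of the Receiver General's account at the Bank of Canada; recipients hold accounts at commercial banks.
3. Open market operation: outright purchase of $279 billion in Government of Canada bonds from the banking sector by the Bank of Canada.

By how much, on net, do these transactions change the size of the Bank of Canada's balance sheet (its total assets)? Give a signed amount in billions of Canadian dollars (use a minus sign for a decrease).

Asset purchase (from non-banks) $268 billion: a Bank of Canada asset is acquired → +$268B.
Government spending $58 billion: only the composition of liabilities changes → 0.
OMO purchase (from banks) $279 billion: a Bank of Canada asset is acquired → +$279B.
Net: 268 + 0 + 279 = +$547 billion.

+$547 billion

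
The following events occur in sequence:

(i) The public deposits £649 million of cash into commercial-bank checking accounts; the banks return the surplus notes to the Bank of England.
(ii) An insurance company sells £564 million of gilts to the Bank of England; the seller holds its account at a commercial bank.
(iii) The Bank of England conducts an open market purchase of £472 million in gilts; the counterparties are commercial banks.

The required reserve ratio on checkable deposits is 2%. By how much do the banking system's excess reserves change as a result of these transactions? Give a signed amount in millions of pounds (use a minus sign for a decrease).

+£1660.74 million

Currency deposit £649 million: reserves +£649M, deposits +£649M.
Asset purchase (from non-banks) £564 million: reserves +£564M, deposits +£564M.
OMO purchase (from banks) £472 million: reserves +£472M, deposits 0.
Totals: Δreserves = +£1685M, Δdeposits = +£1213M.
Δrequired reserves = 2% × +£1213M = +£24.26M.
Δexcess reserves = Δreserves − Δrequired = +£1685M − (+£24.26M) = +£1660.74 million.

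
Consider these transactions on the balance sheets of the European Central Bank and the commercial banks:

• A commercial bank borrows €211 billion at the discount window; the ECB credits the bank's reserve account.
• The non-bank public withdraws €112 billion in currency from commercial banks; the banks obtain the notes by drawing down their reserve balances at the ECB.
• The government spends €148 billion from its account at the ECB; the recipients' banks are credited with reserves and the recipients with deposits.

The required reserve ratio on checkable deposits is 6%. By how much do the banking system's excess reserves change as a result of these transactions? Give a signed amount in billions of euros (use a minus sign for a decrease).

Discount-window loan €211 billion: reserves +€211B, deposits 0.
Currency withdrawal €112 billion: reserves −€112B, deposits −€112B.
Government spending €148 billion: reserves +€148B, deposits +€148B.
Totals: Δreserves = +€247B, Δdeposits = +€36B.
Δrequired reserves = 6% × +€36B = +€2.16B.
Δexcess reserves = Δreserves − Δrequired = +€247B − (+€2.16B) = +€244.84 billion.

+€244.84 billion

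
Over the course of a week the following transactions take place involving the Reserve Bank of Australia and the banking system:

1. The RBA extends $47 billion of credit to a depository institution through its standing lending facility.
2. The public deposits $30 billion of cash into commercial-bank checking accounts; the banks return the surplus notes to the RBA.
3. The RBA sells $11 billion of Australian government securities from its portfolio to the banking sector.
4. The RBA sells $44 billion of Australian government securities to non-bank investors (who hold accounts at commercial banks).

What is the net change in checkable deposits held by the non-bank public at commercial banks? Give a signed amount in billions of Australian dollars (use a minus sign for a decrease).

-$14 billion

Discount-window loan $47 billion: the counterparty is a bank, so public deposits are unchanged → 0.
Currency deposit $30 billion: non-bank counterparties' bank balances rise → +$30B.
OMO sale (to banks) $11 billion: the counterparty is a bank, so public deposits are unchanged → 0.
Asset sale (to non-banks) $44 billion: non-bank counterparties' bank balances fall → −$44B.
Net: 0 + 30 + 0 − 44 = -$14 billion.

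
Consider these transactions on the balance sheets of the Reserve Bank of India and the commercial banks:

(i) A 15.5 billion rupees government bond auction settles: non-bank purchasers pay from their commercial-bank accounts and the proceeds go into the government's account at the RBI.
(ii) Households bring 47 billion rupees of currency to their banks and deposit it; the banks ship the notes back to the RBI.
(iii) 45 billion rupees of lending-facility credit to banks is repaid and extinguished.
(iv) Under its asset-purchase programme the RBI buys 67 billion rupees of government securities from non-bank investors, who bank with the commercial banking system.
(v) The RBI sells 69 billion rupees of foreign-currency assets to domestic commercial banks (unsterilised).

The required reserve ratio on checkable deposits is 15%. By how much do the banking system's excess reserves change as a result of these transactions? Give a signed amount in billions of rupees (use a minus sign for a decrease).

Government account inflow 15.5 billion rupees: reserves −15.5B, deposits −15.5B.
Currency deposit 47 billion rupees: reserves +47B, deposits +47B.
Discount-window repayment 45 billion rupees: reserves −45B, deposits 0.
Asset purchase (from non-banks) 67 billion rupees: reserves +67B, deposits +67B.
FX sale 69 billion rupees: reserves −69B, deposits 0.
Totals: Δreserves = −15.5B, Δdeposits = +98.5B.
Δrequired reserves = 15% × +98.5B = +14.775B.
Δexcess reserves = Δreserves − Δrequired = −15.5B − (+14.775B) = -30.275 billion.

-30.275 billion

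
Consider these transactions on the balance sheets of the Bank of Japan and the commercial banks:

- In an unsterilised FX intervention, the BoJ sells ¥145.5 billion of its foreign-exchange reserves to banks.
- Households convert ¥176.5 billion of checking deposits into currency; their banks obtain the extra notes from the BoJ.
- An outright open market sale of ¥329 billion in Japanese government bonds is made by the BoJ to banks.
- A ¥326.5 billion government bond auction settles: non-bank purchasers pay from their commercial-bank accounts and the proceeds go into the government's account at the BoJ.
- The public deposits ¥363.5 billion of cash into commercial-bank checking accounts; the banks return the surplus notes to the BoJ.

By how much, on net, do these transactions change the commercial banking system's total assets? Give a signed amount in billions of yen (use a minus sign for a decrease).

-¥139.5 billion

FX sale ¥145.5 billion: just an asset swap on bank balance sheets → 0.
Currency withdrawal ¥176.5 billion: bank balance sheets shrink → −¥176.5B.
OMO sale (to banks) ¥329 billion: just an asset swap on bank balance sheets → 0.
Government account inflow ¥326.5 billion: bank balance sheets shrink → −¥326.5B.
Currency deposit ¥363.5 billion: bank balance sheets expand → +¥363.5B.
Net: 0 − 176.5 + 0 − 326.5 + 363.5 = -¥139.5 billion.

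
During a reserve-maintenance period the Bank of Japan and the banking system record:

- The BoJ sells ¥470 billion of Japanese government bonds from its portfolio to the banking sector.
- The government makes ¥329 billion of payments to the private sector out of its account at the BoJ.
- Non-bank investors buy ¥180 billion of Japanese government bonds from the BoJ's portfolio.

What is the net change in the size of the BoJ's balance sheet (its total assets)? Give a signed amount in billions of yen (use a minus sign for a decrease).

-¥650 billion

OMO sale (to banks) ¥470 billion: a BoJ asset is shed → −¥470B.
Government spending ¥329 billion: only the composition of liabilities changes → 0.
Asset sale (to non-banks) ¥180 billion: a BoJ asset is shed → −¥180B.
Net: −470 + 0 − 180 = -¥650 billion.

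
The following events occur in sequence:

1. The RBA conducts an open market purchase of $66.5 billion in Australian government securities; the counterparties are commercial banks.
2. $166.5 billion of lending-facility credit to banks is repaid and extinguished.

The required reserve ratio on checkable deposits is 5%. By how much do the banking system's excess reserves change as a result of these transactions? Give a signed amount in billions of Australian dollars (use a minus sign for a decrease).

OMO purchase (from banks) $66.5 billion: reserves +$66.5B, deposits 0.
Discount-window repayment $166.5 billion: reserves −$166.5B, deposits 0.
Totals: Δreserves = −$100B, Δdeposits = 0.
Δrequired reserves = 5% × 0 = 0.
Δexcess reserves = Δreserves − Δrequired = −$100B − (0) = -$100 billion.

-$100 billion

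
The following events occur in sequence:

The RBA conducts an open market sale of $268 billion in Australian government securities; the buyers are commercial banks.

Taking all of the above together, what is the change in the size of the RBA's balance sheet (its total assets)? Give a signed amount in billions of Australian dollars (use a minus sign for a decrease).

-$268 billion

OMO sale (to banks) $268 billion: an RBA asset is shed → −$268B.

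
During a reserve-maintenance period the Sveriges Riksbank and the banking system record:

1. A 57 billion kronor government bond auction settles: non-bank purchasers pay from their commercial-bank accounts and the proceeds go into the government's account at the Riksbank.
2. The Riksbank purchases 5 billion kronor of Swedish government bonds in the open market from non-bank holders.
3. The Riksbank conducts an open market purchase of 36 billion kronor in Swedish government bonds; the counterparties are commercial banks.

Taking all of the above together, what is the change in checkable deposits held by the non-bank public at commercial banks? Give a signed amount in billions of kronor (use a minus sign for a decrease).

-52 billion

Government account inflow 57 billion kronor: non-bank counterparties' bank balances fall → −57B.
Asset purchase (from non-banks) 5 billion kronor: non-bank counterparties' bank balances rise → +5B.
OMO purchase (from banks) 36 billion kronor: the counterparty is a bank, so public deposits are unchanged → 0.
Net: −57 + 5 + 0 = -52 billion.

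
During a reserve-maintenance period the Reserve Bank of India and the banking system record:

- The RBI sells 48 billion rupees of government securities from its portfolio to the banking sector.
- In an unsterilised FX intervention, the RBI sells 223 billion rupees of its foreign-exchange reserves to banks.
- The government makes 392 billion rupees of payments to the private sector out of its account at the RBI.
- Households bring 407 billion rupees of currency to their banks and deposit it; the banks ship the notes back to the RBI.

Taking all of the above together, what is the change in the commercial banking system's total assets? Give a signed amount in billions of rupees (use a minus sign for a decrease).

OMO sale (to banks) 48 billion rupees: just an asset swap on bank balance sheets → 0.
FX sale 223 billion rupees: just an asset swap on bank balance sheets → 0.
Government spending 392 billion rupees: bank balance sheets expand → +392B.
Currency deposit 407 billion rupees: bank balance sheets expand → +407B.
Net: 0 + 0 + 392 + 407 = +799 billion.

+799 billion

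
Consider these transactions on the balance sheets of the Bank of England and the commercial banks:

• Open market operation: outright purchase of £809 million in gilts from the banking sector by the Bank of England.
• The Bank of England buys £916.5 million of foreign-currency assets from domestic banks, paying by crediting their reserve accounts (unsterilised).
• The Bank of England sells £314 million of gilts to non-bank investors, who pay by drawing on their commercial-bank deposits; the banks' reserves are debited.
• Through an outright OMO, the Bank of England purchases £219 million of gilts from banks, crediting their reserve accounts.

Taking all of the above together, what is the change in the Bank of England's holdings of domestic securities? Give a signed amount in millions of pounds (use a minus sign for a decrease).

Bank of England balance sheet:
  Assets:      Securities +£714M, Foreign assets +£916.5M
  Liabilities: Bank reserves +£1630.5M
So the change in the Bank of England's holdings of domestic securities is +£714 million.

+£714 million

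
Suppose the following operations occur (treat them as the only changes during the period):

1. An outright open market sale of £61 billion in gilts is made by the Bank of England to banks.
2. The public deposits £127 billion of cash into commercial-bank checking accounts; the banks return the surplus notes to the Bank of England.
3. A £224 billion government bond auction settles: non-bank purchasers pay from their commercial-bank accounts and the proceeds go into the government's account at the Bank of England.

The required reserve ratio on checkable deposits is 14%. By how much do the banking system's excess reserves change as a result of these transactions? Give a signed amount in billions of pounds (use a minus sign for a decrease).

-£144.42 billion

OMO sale (to banks) £61 billion: reserves −£61B, deposits 0.
Currency deposit £127 billion: reserves +£127B, deposits +£127B.
Government account inflow £224 billion: reserves −£224B, deposits −£224B.
Totals: Δreserves = −£158B, Δdeposits = −£97B.
Δrequired reserves = 14% × −£97B = −£13.58B.
Δexcess reserves = Δreserves − Δrequired = −£158B − (−£13.58B) = -£144.42 billion.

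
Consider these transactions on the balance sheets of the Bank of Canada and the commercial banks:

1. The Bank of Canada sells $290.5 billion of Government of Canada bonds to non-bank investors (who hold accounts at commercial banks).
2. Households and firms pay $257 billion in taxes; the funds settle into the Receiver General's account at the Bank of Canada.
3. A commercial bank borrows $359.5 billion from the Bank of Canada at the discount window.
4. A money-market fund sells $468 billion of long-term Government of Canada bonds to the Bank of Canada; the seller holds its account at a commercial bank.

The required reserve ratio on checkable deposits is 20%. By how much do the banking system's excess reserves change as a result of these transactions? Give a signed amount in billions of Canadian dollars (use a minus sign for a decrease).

Asset sale (to non-banks) $290.5 billion: reserves −$290.5B, deposits −$290.5B.
Government account inflow $257 billion: reserves −$257B, deposits −$257B.
Discount-window loan $359.5 billion: reserves +$359.5B, deposits 0.
Asset purchase (from non-banks) $468 billion: reserves +$468B, deposits +$468B.
Totals: Δreserves = +$280B, Δdeposits = −$79.5B.
Δrequired reserves = 20% × −$79.5B = −$15.9B.
Δexcess reserves = Δreserves − Δrequired = +$280B − (−$15.9B) = +$295.9 billion.

+$295.9 billion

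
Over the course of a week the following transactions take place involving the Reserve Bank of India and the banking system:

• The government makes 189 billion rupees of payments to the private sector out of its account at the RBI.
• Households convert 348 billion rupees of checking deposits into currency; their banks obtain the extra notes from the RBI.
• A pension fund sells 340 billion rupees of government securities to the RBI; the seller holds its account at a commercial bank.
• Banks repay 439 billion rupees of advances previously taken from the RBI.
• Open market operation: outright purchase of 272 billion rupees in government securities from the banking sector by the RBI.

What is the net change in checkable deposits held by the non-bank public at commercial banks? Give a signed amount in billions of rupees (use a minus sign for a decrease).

RBI balance sheet:
  Assets:      Securities +612B, Loans to banks −439B
  Liabilities: Bank reserves +14B, Currency in circulation +348B, Government deposits −189B
Commercial banking system:
  Assets:      Reserves at CB +14B, Securities −272B
  Liabilities: Checkable deposits +181B, Borrowings from CB −439B
So the change in checkable deposits held by the non-bank public at commercial banks is +181 billion.

+181 billion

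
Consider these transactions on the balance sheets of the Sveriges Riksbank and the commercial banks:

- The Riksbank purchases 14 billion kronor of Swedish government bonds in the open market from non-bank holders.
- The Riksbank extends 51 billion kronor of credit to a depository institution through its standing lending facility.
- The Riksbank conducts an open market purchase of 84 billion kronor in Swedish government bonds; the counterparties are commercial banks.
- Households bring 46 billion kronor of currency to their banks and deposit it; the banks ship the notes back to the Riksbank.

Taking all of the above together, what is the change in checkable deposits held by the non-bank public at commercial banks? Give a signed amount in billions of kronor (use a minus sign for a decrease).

Riksbank balance sheet:
  Assets:      Securities +98B, Loans to banks +51B
  Liabilities: Bank reserves +195B, Currency in circulation −46B
Commercial banking system:
  Assets:      Reserves at CB +195B, Securities −84B
  Liabilities: Checkable deposits +60B, Borrowings from CB +51B
So the change in checkable deposits held by the non-bank public at commercial banks is +60 billion.

+60 billion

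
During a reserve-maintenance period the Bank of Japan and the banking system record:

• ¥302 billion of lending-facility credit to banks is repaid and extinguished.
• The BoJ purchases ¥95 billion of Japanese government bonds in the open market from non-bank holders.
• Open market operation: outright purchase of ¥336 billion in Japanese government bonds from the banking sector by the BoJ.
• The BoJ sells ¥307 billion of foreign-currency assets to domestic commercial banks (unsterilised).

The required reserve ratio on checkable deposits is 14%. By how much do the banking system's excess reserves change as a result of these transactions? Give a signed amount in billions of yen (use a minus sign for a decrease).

Discount-window repayment ¥302 billion: reserves −¥302B, deposits 0.
Asset purchase (from non-banks) ¥95 billion: reserves +¥95B, deposits +¥95B.
OMO purchase (from banks) ¥336 billion: reserves +¥336B, deposits 0.
FX sale ¥307 billion: reserves −¥307B, deposits 0.
Totals: Δreserves = −¥178B, Δdeposits = +¥95B.
Δrequired reserves = 14% × +¥95B = +¥13.3B.
Δexcess reserves = Δreserves − Δrequired = −¥178B − (+¥13.3B) = -¥191.3 billion.

-¥191.3 billion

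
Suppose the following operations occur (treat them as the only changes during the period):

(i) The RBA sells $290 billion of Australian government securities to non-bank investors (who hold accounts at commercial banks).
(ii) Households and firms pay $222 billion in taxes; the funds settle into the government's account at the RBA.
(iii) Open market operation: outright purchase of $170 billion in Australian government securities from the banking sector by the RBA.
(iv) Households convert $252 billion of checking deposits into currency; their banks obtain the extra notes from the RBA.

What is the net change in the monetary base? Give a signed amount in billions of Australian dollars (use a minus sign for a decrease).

Asset sale (to non-banks) $290 billion: RBA balance sheet contracts → −$290B.
Government account inflow $222 billion: reserves shift to a non-base liability → −$222B.
OMO purchase (from banks) $170 billion: RBA balance sheet expands → +$170B.
Currency withdrawal $252 billion: just a shift between currency and reserves — both are base money → 0.
Net: −290 − 222 + 170 + 0 = -$342 billion.

-$342 billion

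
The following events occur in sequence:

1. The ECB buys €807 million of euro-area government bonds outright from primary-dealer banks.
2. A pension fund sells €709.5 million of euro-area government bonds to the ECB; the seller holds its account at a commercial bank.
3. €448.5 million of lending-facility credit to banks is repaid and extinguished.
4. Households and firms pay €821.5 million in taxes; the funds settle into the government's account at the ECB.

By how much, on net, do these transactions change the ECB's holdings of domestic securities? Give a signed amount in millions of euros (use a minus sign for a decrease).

ECB balance sheet:
  Assets:      Securities +€1516.5M, Loans to banks −€448.5M
  Liabilities: Bank reserves +€246.5M, Government deposits +€821.5M
So the change in the ECB's holdings of domestic securities is +€1516.5 million.

+€1516.5 million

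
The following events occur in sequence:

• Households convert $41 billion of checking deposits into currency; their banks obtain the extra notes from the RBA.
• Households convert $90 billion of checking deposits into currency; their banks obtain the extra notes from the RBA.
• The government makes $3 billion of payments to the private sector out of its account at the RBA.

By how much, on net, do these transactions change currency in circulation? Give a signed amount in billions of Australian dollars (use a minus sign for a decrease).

RBA balance sheet:
  Assets:      no change
  Liabilities: Bank reserves −$128B, Currency in circulation +$131B, Government deposits −$3B
So the change in currency in circulation is +$131 billion.

+$131 billion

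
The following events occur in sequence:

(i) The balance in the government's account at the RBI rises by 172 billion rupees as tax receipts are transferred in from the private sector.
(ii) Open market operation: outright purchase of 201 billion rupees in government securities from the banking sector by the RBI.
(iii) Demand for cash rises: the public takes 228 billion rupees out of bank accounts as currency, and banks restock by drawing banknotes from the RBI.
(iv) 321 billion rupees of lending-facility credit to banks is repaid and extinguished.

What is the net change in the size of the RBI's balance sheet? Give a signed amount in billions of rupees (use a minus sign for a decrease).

RBI balance sheet:
  Assets:      Securities +201B, Loans to banks −321B
  Liabilities: Bank reserves −520B, Currency in circulation +228B, Government deposits +172B
Commercial banking system:
  Assets:      Reserves at CB −520B, Securities −201B
  Liabilities: Checkable deposits −400B, Borrowings from CB −321B
Change in total RBI assets = -120 billion.

-120 billion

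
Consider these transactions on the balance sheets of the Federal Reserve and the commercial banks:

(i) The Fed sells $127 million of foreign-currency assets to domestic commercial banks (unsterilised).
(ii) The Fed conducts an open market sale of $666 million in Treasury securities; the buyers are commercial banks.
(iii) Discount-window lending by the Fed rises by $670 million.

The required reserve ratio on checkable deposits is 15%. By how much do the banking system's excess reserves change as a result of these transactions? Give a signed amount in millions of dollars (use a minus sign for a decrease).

-$123 million

FX sale $127 million: reserves −$127M, deposits 0.
OMO sale (to banks) $666 million: reserves −$666M, deposits 0.
Discount-window loan $670 million: reserves +$670M, deposits 0.
Totals: Δreserves = −$123M, Δdeposits = 0.
Δrequired reserves = 15% × 0 = 0.
Δexcess reserves = Δreserves − Δrequired = −$123M − (0) = -$123 million.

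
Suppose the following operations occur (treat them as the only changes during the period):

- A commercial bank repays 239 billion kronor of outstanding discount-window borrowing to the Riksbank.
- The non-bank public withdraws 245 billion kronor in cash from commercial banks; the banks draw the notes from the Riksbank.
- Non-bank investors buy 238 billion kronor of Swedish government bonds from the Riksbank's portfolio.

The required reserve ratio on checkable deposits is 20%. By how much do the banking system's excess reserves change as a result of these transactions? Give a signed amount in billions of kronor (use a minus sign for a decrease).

Discount-window repayment 239 billion kronor: reserves −239B, deposits 0.
Currency withdrawal 245 billion kronor: reserves −245B, deposits −245B.
Asset sale (to non-banks) 238 billion kronor: reserves −238B, deposits −238B.
Totals: Δreserves = −722B, Δdeposits = −483B.
Δrequired reserves = 20% × −483B = −96.6B.
Δexcess reserves = Δreserves − Δrequired = −722B − (−96.6B) = -625.4 billion.

-625.4 billion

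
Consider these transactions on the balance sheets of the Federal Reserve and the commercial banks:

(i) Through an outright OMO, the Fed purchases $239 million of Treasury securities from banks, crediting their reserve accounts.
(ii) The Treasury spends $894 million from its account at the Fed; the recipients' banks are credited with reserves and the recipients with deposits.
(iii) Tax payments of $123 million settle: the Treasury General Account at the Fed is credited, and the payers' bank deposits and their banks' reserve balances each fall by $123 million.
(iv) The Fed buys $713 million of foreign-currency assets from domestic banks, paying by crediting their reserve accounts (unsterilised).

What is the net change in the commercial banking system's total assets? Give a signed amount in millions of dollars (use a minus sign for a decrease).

+$771 million

OMO purchase (from banks) $239 million: just an asset swap on bank balance sheets → 0.
Government spending $894 million: bank balance sheets expand → +$894M.
Government account inflow $123 million: bank balance sheets shrink → −$123M.
FX purchase $713 million: just an asset swap on bank balance sheets → 0.
Net: 0 + 894 − 123 + 0 = +$771 million.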